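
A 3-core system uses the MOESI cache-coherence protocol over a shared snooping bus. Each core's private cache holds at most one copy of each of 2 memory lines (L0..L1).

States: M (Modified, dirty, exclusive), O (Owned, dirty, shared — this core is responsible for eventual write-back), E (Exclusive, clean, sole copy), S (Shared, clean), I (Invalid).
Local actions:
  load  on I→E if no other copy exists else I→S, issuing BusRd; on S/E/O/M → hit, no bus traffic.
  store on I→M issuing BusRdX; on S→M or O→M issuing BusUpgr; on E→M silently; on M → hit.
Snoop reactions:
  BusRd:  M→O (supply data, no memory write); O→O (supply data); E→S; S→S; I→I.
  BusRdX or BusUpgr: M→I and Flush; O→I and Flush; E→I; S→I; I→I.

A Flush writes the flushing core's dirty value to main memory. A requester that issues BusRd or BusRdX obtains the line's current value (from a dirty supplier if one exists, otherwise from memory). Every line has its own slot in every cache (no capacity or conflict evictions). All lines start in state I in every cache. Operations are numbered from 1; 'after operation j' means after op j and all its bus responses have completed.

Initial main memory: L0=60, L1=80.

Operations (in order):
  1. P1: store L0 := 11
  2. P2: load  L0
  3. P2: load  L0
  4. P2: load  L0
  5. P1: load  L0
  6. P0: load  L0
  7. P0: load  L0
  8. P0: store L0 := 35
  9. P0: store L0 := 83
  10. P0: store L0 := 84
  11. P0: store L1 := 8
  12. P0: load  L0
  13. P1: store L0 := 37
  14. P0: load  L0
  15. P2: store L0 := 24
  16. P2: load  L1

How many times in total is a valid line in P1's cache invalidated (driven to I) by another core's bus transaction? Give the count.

invalidations = 2

  op1 P1: store L0 := 11 → I/M/I on L0; bus BusRdX; mem=60
  op2 P2: load  L0 → I/O/S on L0; bus BusRd; mem=60
  op3 P2: load  L0 → I/O/S on L0; bus (none); mem=60
  op4 P2: load  L0 → I/O/S on L0; bus (none); mem=60
  op5 P1: load  L0 → I/O/S on L0; bus (none); mem=60
  op6 P0: load  L0 → S/O/S on L0; bus BusRd; mem=60
  op7 P0: load  L0 → S/O/S on L0; bus (none); mem=60
  op8 P0: store L0 := 35 → M/I/I on L0; bus BusUpgr Flush; mem=11
  op9 P0: store L0 := 83 → M/I/I on L0; bus (none); mem=11
  op10 P0: store L0 := 84 → M/I/I on L0; bus (none); mem=11
  op11 P0: store L1 := 8 → M/I/I on L1; bus BusRdX; mem=80
  op12 P0: load  L0 → M/I/I on L0; bus (none); mem=11
  op13 P1: store L0 := 37 → I/M/I on L0; bus BusRdX Flush; mem=84
  op14 P0: load  L0 → S/O/I on L0; bus BusRd; mem=84
  op15 P2: store L0 := 24 → I/I/M on L0; bus BusRdX Flush; mem=37
  op16 P2: load  L1 → O/I/S on L1; bus BusRd; mem=80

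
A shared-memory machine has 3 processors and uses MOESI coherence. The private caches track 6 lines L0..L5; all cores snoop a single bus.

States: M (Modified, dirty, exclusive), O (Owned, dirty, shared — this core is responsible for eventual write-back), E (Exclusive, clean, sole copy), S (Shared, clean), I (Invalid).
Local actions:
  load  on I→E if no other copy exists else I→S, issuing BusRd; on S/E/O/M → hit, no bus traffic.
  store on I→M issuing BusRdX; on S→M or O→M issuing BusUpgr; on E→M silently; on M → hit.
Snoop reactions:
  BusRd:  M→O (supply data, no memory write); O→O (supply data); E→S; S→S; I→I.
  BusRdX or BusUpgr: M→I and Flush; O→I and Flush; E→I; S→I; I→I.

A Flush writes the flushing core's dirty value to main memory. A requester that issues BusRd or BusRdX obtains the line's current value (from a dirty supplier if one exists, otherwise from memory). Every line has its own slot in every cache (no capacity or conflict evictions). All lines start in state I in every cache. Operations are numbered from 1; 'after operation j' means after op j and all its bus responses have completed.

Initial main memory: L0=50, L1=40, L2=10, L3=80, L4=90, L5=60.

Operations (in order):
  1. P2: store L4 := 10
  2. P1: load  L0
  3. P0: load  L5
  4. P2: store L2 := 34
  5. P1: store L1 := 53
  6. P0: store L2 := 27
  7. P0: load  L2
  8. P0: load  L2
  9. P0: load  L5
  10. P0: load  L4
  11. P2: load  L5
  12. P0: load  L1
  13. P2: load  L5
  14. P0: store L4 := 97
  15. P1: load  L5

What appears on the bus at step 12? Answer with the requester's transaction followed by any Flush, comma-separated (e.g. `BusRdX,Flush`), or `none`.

  op1 P2: store L4 := 10 → I/I/M on L4; bus BusRdX; mem=90
  op2 P1: load  L0 → I/E/I on L0; bus BusRd; mem=50
  op3 P0: load  L5 → E/I/I on L5; bus BusRd; mem=60
  op4 P2: store L2 := 34 → I/I/M on L2; bus BusRdX; mem=10
  op5 P1: store L1 := 53 → I/M/I on L1; bus BusRdX; mem=40
  op6 P0: store L2 := 27 → M/I/I on L2; bus BusRdX Flush; mem=34
  op7 P0: load  L2 → M/I/I on L2; bus (none); mem=34
  op8 P0: load  L2 → M/I/I on L2; bus (none); mem=34
  op9 P0: load  L5 → E/I/I on L5; bus (none); mem=60
  op10 P0: load  L4 → S/I/O on L4; bus BusRd; mem=90
  op11 P2: load  L5 → S/I/S on L5; bus BusRd; mem=60
  op12 P0: load  L1 → S/O/I on L1; bus BusRd; mem=40
  op13 P2: load  L5 → S/I/S on L5; bus (none); mem=60
  op14 P0: store L4 := 97 → M/I/I on L4; bus BusUpgr Flush; mem=10
  op15 P1: load  L5 → S/S/S on L5; bus BusRd; mem=60

bus = BusRd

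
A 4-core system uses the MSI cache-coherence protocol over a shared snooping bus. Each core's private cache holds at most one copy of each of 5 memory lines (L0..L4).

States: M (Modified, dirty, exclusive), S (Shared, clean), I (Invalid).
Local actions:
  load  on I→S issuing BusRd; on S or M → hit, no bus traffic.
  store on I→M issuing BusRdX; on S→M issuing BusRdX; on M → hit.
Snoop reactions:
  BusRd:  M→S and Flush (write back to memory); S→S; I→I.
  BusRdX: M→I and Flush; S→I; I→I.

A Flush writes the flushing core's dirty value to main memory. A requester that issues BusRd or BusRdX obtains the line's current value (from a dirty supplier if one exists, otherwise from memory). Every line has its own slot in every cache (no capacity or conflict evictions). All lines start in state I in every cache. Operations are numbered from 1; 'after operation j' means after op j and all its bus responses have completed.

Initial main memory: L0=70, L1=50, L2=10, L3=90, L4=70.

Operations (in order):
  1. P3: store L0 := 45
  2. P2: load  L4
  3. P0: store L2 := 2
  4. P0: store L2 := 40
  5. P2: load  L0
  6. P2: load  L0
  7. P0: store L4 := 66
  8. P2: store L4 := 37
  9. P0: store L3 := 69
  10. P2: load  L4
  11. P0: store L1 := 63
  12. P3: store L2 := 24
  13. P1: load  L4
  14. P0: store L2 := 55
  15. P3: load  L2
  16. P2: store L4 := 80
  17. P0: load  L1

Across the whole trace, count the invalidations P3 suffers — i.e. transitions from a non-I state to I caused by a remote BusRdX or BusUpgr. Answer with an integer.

  op1 P3: store L0 := 45 → I/I/I/M on L0; bus BusRdX; mem=70
  op2 P2: load  L4 → I/I/S/I on L4; bus BusRd; mem=70
  op3 P0: store L2 := 2 → M/I/I/I on L2; bus BusRdX; mem=10
  op4 P0: store L2 := 40 → M/I/I/I on L2; bus (none); mem=10
  op5 P2: load  L0 → I/I/S/S on L0; bus BusRd Flush; mem=45
  op6 P2: load  L0 → I/I/S/S on L0; bus (none); mem=45
  op7 P0: store L4 := 66 → M/I/I/I on L4; bus BusRdX; mem=70
  op8 P2: store L4 := 37 → I/I/M/I on L4; bus BusRdX Flush; mem=66
  op9 P0: store L3 := 69 → M/I/I/I on L3; bus BusRdX; mem=90
  op10 P2: load  L4 → I/I/M/I on L4; bus (none); mem=66
  op11 P0: store L1 := 63 → M/I/I/I on L1; bus BusRdX; mem=50
  op12 P3: store L2 := 24 → I/I/I/M on L2; bus BusRdX Flush; mem=40
  op13 P1: load  L4 → I/S/S/I on L4; bus BusRd Flush; mem=37
  op14 P0: store L2 := 55 → M/I/I/I on L2; bus BusRdX Flush; mem=24
  op15 P3: load  L2 → S/I/I/S on L2; bus BusRd Flush; mem=55
  op16 P2: store L4 := 80 → I/I/M/I on L4; bus BusRdX; mem=37
  op17 P0: load  L1 → M/I/I/I on L1; bus (none); mem=50

invalidations = 1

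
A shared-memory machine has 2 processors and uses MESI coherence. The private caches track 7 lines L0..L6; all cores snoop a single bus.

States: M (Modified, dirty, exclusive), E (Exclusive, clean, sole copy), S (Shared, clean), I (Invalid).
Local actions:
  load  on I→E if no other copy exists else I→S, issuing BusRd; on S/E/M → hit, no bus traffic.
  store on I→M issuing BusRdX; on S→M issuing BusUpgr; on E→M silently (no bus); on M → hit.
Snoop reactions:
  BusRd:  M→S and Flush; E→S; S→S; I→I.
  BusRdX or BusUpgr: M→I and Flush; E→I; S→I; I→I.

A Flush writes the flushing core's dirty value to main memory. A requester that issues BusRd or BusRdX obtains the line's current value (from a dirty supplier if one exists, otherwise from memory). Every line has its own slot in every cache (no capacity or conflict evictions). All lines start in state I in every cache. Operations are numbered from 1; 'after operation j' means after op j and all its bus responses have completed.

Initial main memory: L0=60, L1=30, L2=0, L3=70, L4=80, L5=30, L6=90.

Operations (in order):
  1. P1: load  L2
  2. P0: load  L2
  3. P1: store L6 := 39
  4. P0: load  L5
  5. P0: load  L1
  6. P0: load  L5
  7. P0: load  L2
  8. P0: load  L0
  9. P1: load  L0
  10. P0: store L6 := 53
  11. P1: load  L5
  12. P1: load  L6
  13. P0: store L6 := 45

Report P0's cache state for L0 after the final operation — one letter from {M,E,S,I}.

1. P1: load  L2  bus=[BusRd]  L2: P0=I P1=E  mem[L2]=0
2. P0: load  L2  bus=[BusRd]  L2: P0=S P1=S  mem[L2]=0
3. P1: store L6 := 39  bus=[BusRdX]  L6: P0=I P1=M  mem[L6]=90
4. P0: load  L5  bus=[BusRd]  L5: P0=E P1=I  mem[L5]=30
5. P0: load  L1  bus=[BusRd]  L1: P0=E P1=I  mem[L1]=30
6. P0: load  L5  bus=[-]  L5: P0=E P1=I  mem[L5]=30
7. P0: load  L2  bus=[-]  L2: P0=S P1=S  mem[L2]=0
8. P0: load  L0  bus=[BusRd]  L0: P0=E P1=I  mem[L0]=60
9. P1: load  L0  bus=[BusRd]  L0: P0=S P1=S  mem[L0]=60
10. P0: store L6 := 53  bus=[BusRdX,Flush]  L6: P0=M P1=I  mem[L6]=39
11. P1: load  L5  bus=[BusRd]  L5: P0=S P1=S  mem[L5]=30
12. P1: load  L6  bus=[BusRd,Flush]  L6: P0=S P1=S  mem[L6]=53
13. P0: store L6 := 45  bus=[BusUpgr]  L6: P0=M P1=I  mem[L6]=53

state = S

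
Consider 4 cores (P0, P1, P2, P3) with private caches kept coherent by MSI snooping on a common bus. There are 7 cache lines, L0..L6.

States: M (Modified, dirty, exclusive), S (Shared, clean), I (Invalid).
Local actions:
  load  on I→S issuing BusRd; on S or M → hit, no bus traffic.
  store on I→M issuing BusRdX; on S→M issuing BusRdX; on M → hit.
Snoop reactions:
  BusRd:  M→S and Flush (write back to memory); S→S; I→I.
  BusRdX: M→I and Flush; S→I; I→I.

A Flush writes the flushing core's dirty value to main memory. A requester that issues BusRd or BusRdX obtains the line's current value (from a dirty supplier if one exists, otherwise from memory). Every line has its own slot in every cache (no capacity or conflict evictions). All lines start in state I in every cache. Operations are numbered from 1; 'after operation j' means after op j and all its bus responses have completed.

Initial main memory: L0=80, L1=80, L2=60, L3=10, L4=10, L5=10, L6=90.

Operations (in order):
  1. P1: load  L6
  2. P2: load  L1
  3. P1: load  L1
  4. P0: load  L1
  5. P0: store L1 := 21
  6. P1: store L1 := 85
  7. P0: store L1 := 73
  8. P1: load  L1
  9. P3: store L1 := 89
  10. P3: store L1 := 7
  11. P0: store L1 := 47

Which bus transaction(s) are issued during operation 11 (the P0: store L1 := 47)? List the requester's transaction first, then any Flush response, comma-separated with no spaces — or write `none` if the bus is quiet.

1. P1: load  L6  bus=[BusRd]  L6: P0=I P1=S P2=I P3=I  mem[L6]=90
2. P2: load  L1  bus=[BusRd]  L1: P0=I P1=I P2=S P3=I  mem[L1]=80
3. P1: load  L1  bus=[BusRd]  L1: P0=I P1=S P2=S P3=I  mem[L1]=80
4. P0: load  L1  bus=[BusRd]  L1: P0=S P1=S P2=S P3=I  mem[L1]=80
5. P0: store L1 := 21  bus=[BusRdX]  L1: P0=M P1=I P2=I P3=I  mem[L1]=80
6. P1: store L1 := 85  bus=[BusRdX,Flush]  L1: P0=I P1=M P2=I P3=I  mem[L1]=21
7. P0: store L1 := 73  bus=[BusRdX,Flush]  L1: P0=M P1=I P2=I P3=I  mem[L1]=85
8. P1: load  L1  bus=[BusRd,Flush]  L1: P0=S P1=S P2=I P3=I  mem[L1]=73
9. P3: store L1 := 89  bus=[BusRdX]  L1: P0=I P1=I P2=I P3=M  mem[L1]=73
10. P3: store L1 := 7  bus=[-]  L1: P0=I P1=I P2=I P3=M  mem[L1]=73
11. P0: store L1 := 47  bus=[BusRdX,Flush]  L1: P0=M P1=I P2=I P3=I  mem[L1]=7

bus = BusRdX,Flush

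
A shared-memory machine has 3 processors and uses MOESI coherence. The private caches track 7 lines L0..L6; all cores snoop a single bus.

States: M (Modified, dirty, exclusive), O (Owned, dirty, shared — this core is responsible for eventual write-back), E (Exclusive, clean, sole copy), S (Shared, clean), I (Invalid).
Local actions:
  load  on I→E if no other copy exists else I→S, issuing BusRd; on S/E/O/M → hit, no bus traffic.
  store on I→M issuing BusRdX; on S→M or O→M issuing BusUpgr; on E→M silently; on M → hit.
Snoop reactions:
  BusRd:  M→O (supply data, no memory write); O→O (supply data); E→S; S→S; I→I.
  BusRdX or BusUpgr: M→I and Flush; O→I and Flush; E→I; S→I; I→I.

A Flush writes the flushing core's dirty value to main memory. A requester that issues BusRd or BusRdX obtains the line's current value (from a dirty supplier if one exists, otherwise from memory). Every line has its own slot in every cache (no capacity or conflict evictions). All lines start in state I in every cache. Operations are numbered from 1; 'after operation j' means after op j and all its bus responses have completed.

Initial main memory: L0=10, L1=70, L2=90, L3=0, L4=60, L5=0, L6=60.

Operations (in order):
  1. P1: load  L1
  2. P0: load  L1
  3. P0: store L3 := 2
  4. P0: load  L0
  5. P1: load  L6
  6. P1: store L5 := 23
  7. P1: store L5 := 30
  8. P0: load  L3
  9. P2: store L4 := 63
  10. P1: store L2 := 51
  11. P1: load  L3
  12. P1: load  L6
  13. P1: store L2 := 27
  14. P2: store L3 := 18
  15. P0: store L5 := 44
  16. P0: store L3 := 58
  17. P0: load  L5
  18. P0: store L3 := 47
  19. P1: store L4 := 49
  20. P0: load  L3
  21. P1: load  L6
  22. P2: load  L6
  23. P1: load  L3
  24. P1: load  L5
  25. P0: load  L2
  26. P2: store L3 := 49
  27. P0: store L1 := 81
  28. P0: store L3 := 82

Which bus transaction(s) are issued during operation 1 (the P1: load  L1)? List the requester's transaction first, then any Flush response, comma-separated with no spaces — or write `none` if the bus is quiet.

bus = BusRd

step 1: P1: load  L1  ⟶  IEI  (L1)  txn=BusRd  M[L1]=70
step 2: P0: load  L1  ⟶  SSI  (L1)  txn=BusRd  M[L1]=70
step 3: P0: store L3 := 2  ⟶  MII  (L3)  txn=BusRdX  M[L3]=0
step 4: P0: load  L0  ⟶  EII  (L0)  txn=BusRd  M[L0]=10
step 5: P1: load  L6  ⟶  IEI  (L6)  txn=BusRd  M[L6]=60
step 6: P1: store L5 := 23  ⟶  IMI  (L5)  txn=BusRdX  M[L5]=0
step 7: P1: store L5 := 30  ⟶  IMI  (L5)  txn=∅  M[L5]=0
step 8: P0: load  L3  ⟶  MII  (L3)  txn=∅  M[L3]=0
step 9: P2: store L4 := 63  ⟶  IIM  (L4)  txn=BusRdX  M[L4]=60
step 10: P1: store L2 := 51  ⟶  IMI  (L2)  txn=BusRdX  M[L2]=90
step 11: P1: load  L3  ⟶  OSI  (L3)  txn=BusRd  M[L3]=0
step 12: P1: load  L6  ⟶  IEI  (L6)  txn=∅  M[L6]=60
step 13: P1: store L2 := 27  ⟶  IMI  (L2)  txn=∅  M[L2]=90
step 14: P2: store L3 := 18  ⟶  IIM  (L3)  txn=BusRdX+Flush  M[L3]=2
step 15: P0: store L5 := 44  ⟶  MII  (L5)  txn=BusRdX+Flush  M[L5]=30
step 16: P0: store L3 := 58  ⟶  MII  (L3)  txn=BusRdX+Flush  M[L3]=18
step 17: P0: load  L5  ⟶  MII  (L5)  txn=∅  M[L5]=30
step 18: P0: store L3 := 47  ⟶  MII  (L3)  txn=∅  M[L3]=18
step 19: P1: store L4 := 49  ⟶  IMI  (L4)  txn=BusRdX+Flush  M[L4]=63
step 20: P0: load  L3  ⟶  MII  (L3)  txn=∅  M[L3]=18
step 21: P1: load  L6  ⟶  IEI  (L6)  txn=∅  M[L6]=60
step 22: P2: load  L6  ⟶  ISS  (L6)  txn=BusRd  M[L6]=60
step 23: P1: load  L3  ⟶  OSI  (L3)  txn=BusRd  M[L3]=18
step 24: P1: load  L5  ⟶  OSI  (L5)  txn=BusRd  M[L5]=30
step 25: P0: load  L2  ⟶  SOI  (L2)  txn=BusRd  M[L2]=90
step 26: P2: store L3 := 49  ⟶  IIM  (L3)  txn=BusRdX+Flush  M[L3]=47
step 27: P0: store L1 := 81  ⟶  MII  (L1)  txn=BusUpgr  M[L1]=70
step 28: P0: store L3 := 82  ⟶  MII  (L3)  txn=BusRdX+Flush  M[L3]=49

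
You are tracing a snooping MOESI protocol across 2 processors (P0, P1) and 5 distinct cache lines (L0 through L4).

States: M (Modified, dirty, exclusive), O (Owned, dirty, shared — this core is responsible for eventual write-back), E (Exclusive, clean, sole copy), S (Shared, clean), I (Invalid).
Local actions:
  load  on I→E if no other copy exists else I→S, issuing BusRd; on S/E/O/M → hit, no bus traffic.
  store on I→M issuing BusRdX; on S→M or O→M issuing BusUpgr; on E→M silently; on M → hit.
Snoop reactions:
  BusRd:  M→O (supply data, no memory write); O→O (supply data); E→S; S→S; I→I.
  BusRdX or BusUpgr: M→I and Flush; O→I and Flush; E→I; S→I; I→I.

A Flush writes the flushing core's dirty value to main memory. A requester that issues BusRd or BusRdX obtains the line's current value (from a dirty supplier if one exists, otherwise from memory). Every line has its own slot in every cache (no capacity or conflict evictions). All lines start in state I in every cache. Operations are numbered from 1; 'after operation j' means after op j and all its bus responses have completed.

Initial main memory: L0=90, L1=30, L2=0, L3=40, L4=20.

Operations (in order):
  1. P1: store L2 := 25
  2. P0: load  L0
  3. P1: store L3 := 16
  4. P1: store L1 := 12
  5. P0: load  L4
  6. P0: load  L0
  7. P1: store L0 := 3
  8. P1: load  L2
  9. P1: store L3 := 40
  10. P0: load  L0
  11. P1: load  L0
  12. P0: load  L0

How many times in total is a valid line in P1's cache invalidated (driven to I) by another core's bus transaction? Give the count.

  op1 P1: store L2 := 25 → I/M on L2; bus BusRdX; mem=0
  op2 P0: load  L0 → E/I on L0; bus BusRd; mem=90
  op3 P1: store L3 := 16 → I/M on L3; bus BusRdX; mem=40
  op4 P1: store L1 := 12 → I/M on L1; bus BusRdX; mem=30
  op5 P0: load  L4 → E/I on L4; bus BusRd; mem=20
  op6 P0: load  L0 → E/I on L0; bus (none); mem=90
  op7 P1: store L0 := 3 → I/M on L0; bus BusRdX; mem=90
  op8 P1: load  L2 → I/M on L2; bus (none); mem=0
  op9 P1: store L3 := 40 → I/M on L3; bus (none); mem=40
  op10 P0: load  L0 → S/O on L0; bus BusRd; mem=90
  op11 P1: load  L0 → S/O on L0; bus (none); mem=90
  op12 P0: load  L0 → S/O on L0; bus (none); mem=90

invalidations = 0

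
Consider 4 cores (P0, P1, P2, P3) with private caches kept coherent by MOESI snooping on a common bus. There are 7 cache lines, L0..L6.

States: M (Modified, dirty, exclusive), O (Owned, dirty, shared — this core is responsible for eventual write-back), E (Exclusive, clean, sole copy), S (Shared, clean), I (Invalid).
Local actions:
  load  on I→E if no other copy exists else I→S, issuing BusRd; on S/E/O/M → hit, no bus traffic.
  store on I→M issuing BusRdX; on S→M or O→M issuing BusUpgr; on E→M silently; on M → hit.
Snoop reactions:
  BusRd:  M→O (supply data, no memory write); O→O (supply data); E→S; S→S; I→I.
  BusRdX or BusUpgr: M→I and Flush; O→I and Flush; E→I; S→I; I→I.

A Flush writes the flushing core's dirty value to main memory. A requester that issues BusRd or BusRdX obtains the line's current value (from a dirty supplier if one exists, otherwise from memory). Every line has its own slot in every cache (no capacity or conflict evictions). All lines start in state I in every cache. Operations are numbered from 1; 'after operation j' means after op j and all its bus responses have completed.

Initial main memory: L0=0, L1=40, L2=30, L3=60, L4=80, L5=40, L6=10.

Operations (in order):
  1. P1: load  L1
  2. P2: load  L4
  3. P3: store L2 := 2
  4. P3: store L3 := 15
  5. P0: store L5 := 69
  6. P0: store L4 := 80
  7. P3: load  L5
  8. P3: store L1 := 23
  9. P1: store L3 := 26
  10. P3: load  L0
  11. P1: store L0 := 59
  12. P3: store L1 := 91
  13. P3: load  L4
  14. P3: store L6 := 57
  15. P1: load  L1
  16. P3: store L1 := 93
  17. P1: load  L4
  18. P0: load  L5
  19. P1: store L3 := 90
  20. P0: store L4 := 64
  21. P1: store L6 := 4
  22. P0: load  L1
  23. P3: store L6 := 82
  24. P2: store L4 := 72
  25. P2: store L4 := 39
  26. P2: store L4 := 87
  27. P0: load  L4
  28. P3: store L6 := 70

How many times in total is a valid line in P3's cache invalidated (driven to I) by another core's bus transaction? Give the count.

step 1: P1: load  L1  ⟶  IEII  (L1)  txn=BusRd  M[L1]=40
step 2: P2: load  L4  ⟶  IIEI  (L4)  txn=BusRd  M[L4]=80
step 3: P3: store L2 := 2  ⟶  IIIM  (L2)  txn=BusRdX  M[L2]=30
step 4: P3: store L3 := 15  ⟶  IIIM  (L3)  txn=BusRdX  M[L3]=60
step 5: P0: store L5 := 69  ⟶  MIII  (L5)  txn=BusRdX  M[L5]=40
step 6: P0: store L4 := 80  ⟶  MIII  (L4)  txn=BusRdX  M[L4]=80
step 7: P3: load  L5  ⟶  OIIS  (L5)  txn=BusRd  M[L5]=40
step 8: P3: store L1 := 23  ⟶  IIIM  (L1)  txn=BusRdX  M[L1]=40
step 9: P1: store L3 := 26  ⟶  IMII  (L3)  txn=BusRdX+Flush  M[L3]=15
step 10: P3: load  L0  ⟶  IIIE  (L0)  txn=BusRd  M[L0]=0
step 11: P1: store L0 := 59  ⟶  IMII  (L0)  txn=BusRdX  M[L0]=0
step 12: P3: store L1 := 91  ⟶  IIIM  (L1)  txn=∅  M[L1]=40
step 13: P3: load  L4  ⟶  OIIS  (L4)  txn=BusRd  M[L4]=80
step 14: P3: store L6 := 57  ⟶  IIIM  (L6)  txn=BusRdX  M[L6]=10
step 15: P1: load  L1  ⟶  ISIO  (L1)  txn=BusRd  M[L1]=40
step 16: P3: store L1 := 93  ⟶  IIIM  (L1)  txn=BusUpgr  M[L1]=40
step 17: P1: load  L4  ⟶  OSIS  (L4)  txn=BusRd  M[L4]=80
step 18: P0: load  L5  ⟶  OIIS  (L5)  txn=∅  M[L5]=40
step 19: P1: store L3 := 90  ⟶  IMII  (L3)  txn=∅  M[L3]=15
step 20: P0: store L4 := 64  ⟶  MIII  (L4)  txn=BusUpgr  M[L4]=80
step 21: P1: store L6 := 4  ⟶  IMII  (L6)  txn=BusRdX+Flush  M[L6]=57
step 22: P0: load  L1  ⟶  SIIO  (L1)  txn=BusRd  M[L1]=40
step 23: P3: store L6 := 82  ⟶  IIIM  (L6)  txn=BusRdX+Flush  M[L6]=4
step 24: P2: store L4 := 72  ⟶  IIMI  (L4)  txn=BusRdX+Flush  M[L4]=64
step 25: P2: store L4 := 39  ⟶  IIMI  (L4)  txn=∅  M[L4]=64
step 26: P2: store L4 := 87  ⟶  IIMI  (L4)  txn=∅  M[L4]=64
step 27: P0: load  L4  ⟶  SIOI  (L4)  txn=BusRd  M[L4]=64
step 28: P3: store L6 := 70  ⟶  IIIM  (L6)  txn=∅  M[L6]=4

invalidations = 4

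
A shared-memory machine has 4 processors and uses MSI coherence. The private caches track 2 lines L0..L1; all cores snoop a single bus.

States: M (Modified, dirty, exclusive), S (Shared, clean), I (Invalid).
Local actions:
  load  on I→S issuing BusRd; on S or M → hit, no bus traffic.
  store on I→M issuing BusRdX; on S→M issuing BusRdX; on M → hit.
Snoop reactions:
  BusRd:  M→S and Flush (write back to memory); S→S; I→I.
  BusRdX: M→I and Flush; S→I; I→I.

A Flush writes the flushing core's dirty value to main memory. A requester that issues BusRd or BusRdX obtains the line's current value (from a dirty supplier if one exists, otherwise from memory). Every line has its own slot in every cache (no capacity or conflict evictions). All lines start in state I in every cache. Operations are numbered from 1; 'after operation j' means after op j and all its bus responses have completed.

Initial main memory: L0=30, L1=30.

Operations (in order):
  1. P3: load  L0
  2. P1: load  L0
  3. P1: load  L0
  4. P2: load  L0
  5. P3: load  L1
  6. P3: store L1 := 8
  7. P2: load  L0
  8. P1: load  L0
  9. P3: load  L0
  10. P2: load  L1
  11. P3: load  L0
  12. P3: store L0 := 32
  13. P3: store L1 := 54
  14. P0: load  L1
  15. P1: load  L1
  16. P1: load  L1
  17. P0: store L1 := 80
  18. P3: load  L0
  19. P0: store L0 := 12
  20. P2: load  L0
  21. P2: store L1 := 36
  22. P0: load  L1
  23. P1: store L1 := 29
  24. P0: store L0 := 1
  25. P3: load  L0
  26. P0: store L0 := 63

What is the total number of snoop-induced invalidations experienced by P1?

[1] P3: load  L0 | P0:I, P1:I, P2:I, P3:S(30) | bus: BusRd
[2] P1: load  L0 | P0:I, P1:S(30), P2:I, P3:S(30) | bus: BusRd
[3] P1: load  L0 | P0:I, P1:S(30), P2:I, P3:S(30) | bus: none
[4] P2: load  L0 | P0:I, P1:S(30), P2:S(30), P3:S(30) | bus: BusRd
[5] P3: load  L1 | P0:I, P1:I, P2:I, P3:S(30) | bus: BusRd
[6] P3: store L1 := 8 | P0:I, P1:I, P2:I, P3:M(8) | bus: BusRdX
[7] P2: load  L0 | P0:I, P1:S(30), P2:S(30), P3:S(30) | bus: none
[8] P1: load  L0 | P0:I, P1:S(30), P2:S(30), P3:S(30) | bus: none
[9] P3: load  L0 | P0:I, P1:S(30), P2:S(30), P3:S(30) | bus: none
[10] P2: load  L1 | P0:I, P1:I, P2:S(8), P3:S(8) | bus: BusRd,Flush
[11] P3: load  L0 | P0:I, P1:S(30), P2:S(30), P3:S(30) | bus: none
[12] P3: store L0 := 32 | P0:I, P1:I, P2:I, P3:M(32) | bus: BusRdX
[13] P3: store L1 := 54 | P0:I, P1:I, P2:I, P3:M(54) | bus: BusRdX
[14] P0: load  L1 | P0:S(54), P1:I, P2:I, P3:S(54) | bus: BusRd,Flush
[15] P1: load  L1 | P0:S(54), P1:S(54), P2:I, P3:S(54) | bus: BusRd
[16] P1: load  L1 | P0:S(54), P1:S(54), P2:I, P3:S(54) | bus: none
[17] P0: store L1 := 80 | P0:M(80), P1:I, P2:I, P3:I | bus: BusRdX
[18] P3: load  L0 | P0:I, P1:I, P2:I, P3:M(32) | bus: none
[19] P0: store L0 := 12 | P0:M(12), P1:I, P2:I, P3:I | bus: BusRdX,Flush
[20] P2: load  L0 | P0:S(12), P1:I, P2:S(12), P3:I | bus: BusRd,Flush
[21] P2: store L1 := 36 | P0:I, P1:I, P2:M(36), P3:I | bus: BusRdX,Flush
[22] P0: load  L1 | P0:S(36), P1:I, P2:S(36), P3:I | bus: BusRd,Flush
[23] P1: store L1 := 29 | P0:I, P1:M(29), P2:I, P3:I | bus: BusRdX
[24] P0: store L0 := 1 | P0:M(1), P1:I, P2:I, P3:I | bus: BusRdX
[25] P3: load  L0 | P0:S(1), P1:I, P2:I, P3:S(1) | bus: BusRd,Flush
[26] P0: store L0 := 63 | P0:M(63), P1:I, P2:I, P3:I | bus: BusRdX

invalidations = 2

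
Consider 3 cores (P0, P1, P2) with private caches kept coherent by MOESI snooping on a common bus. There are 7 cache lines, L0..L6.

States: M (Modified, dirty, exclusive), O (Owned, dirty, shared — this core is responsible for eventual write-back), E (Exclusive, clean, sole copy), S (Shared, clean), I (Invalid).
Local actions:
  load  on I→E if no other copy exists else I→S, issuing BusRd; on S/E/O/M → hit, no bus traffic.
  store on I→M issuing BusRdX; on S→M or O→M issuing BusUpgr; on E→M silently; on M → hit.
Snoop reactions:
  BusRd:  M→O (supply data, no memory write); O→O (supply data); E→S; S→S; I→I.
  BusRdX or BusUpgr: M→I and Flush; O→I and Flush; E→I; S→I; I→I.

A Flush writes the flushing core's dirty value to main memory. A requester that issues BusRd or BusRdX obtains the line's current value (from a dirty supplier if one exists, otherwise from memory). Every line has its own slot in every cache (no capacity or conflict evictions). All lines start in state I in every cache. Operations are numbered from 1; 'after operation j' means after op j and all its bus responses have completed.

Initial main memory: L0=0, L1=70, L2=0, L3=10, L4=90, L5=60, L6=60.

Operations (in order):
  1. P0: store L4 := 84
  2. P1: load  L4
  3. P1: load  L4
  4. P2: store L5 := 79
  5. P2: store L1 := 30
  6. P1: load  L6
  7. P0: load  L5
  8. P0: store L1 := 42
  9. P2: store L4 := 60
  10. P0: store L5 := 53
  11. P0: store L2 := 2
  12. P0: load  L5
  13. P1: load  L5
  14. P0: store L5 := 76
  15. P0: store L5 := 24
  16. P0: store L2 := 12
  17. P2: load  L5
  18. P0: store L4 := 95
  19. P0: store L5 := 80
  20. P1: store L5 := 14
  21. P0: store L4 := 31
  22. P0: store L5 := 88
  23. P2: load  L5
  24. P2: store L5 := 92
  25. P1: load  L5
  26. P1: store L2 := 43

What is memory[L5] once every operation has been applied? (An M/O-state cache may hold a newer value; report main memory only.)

  op1 P0: store L4 := 84 → M/I/I on L4; bus BusRdX; mem=90
  op2 P1: load  L4 → O/S/I on L4; bus BusRd; mem=90
  op3 P1: load  L4 → O/S/I on L4; bus (none); mem=90
  op4 P2: store L5 := 79 → I/I/M on L5; bus BusRdX; mem=60
  op5 P2: store L1 := 30 → I/I/M on L1; bus BusRdX; mem=70
  op6 P1: load  L6 → I/E/I on L6; bus BusRd; mem=60
  op7 P0: load  L5 → S/I/O on L5; bus BusRd; mem=60
  op8 P0: store L1 := 42 → M/I/I on L1; bus BusRdX Flush; mem=30
  op9 P2: store L4 := 60 → I/I/M on L4; bus BusRdX Flush; mem=84
  op10 P0: store L5 := 53 → M/I/I on L5; bus BusUpgr Flush; mem=79
  op11 P0: store L2 := 2 → M/I/I on L2; bus BusRdX; mem=0
  op12 P0: load  L5 → M/I/I on L5; bus (none); mem=79
  op13 P1: load  L5 → O/S/I on L5; bus BusRd; mem=79
  op14 P0: store L5 := 76 → M/I/I on L5; bus BusUpgr; mem=79
  op15 P0: store L5 := 24 → M/I/I on L5; bus (none); mem=79
  op16 P0: store L2 := 12 → M/I/I on L2; bus (none); mem=0
  op17 P2: load  L5 → O/I/S on L5; bus BusRd; mem=79
  op18 P0: store L4 := 95 → M/I/I on L4; bus BusRdX Flush; mem=60
  op19 P0: store L5 := 80 → M/I/I on L5; bus BusUpgr; mem=79
  op20 P1: store L5 := 14 → I/M/I on L5; bus BusRdX Flush; mem=80
  op21 P0: store L4 := 31 → M/I/I on L4; bus (none); mem=60
  op22 P0: store L5 := 88 → M/I/I on L5; bus BusRdX Flush; mem=14
  op23 P2: load  L5 → O/I/S on L5; bus BusRd; mem=14
  op24 P2: store L5 := 92 → I/I/M on L5; bus BusUpgr Flush; mem=88
  op25 P1: load  L5 → I/S/O on L5; bus BusRd; mem=88
  op26 P1: store L2 := 43 → I/M/I on L2; bus BusRdX Flush; mem=12

memory[L5] = 88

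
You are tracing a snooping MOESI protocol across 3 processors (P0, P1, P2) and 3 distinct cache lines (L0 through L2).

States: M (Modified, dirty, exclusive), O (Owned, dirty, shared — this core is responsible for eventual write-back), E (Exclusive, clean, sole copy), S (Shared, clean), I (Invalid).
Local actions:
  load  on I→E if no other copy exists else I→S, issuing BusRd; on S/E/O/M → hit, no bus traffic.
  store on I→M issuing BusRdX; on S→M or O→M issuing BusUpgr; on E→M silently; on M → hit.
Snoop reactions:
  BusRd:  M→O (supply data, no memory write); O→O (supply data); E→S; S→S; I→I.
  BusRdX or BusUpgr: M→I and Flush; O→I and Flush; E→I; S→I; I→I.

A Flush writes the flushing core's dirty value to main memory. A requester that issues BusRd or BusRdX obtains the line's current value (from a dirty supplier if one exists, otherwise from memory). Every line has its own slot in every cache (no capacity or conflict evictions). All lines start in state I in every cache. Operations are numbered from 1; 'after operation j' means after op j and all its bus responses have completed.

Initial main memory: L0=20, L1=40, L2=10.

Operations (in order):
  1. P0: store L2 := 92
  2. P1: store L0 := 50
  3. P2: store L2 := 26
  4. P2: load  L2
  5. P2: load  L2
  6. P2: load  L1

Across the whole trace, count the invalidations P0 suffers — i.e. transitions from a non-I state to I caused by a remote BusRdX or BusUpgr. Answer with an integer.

  op1 P0: store L2 := 92 → M/I/I on L2; bus BusRdX; mem=10
  op2 P1: store L0 := 50 → I/M/I on L0; bus BusRdX; mem=20
  op3 P2: store L2 := 26 → I/I/M on L2; bus BusRdX Flush; mem=92
  op4 P2: load  L2 → I/I/M on L2; bus (none); mem=92
  op5 P2: load  L2 → I/I/M on L2; bus (none); mem=92
  op6 P2: load  L1 → I/I/E on L1; bus BusRd; mem=40

invalidations = 1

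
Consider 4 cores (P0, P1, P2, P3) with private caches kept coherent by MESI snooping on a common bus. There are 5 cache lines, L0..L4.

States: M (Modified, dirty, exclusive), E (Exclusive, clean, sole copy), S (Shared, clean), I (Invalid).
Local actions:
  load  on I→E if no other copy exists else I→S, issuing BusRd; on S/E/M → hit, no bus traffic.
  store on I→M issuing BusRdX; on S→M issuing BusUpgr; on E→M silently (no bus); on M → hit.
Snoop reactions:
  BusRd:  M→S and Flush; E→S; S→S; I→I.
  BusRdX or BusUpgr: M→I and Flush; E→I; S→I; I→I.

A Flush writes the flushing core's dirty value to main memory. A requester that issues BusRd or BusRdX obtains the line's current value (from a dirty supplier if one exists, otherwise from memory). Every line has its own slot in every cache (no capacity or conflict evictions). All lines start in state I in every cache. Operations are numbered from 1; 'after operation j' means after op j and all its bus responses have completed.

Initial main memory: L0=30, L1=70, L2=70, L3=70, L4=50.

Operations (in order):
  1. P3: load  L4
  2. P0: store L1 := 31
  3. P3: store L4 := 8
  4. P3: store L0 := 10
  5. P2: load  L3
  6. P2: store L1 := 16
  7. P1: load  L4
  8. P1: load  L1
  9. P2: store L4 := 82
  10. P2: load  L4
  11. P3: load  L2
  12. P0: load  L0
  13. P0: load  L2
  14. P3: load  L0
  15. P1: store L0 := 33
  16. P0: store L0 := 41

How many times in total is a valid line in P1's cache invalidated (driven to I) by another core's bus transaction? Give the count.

invalidations = 2

[1] P3: load  L4 | P0:I, P1:I, P2:I, P3:E(50) | bus: BusRd
[2] P0: store L1 := 31 | P0:M(31), P1:I, P2:I, P3:I | bus: BusRdX
[3] P3: store L4 := 8 | P0:I, P1:I, P2:I, P3:M(8) | bus: none
[4] P3: store L0 := 10 | P0:I, P1:I, P2:I, P3:M(10) | bus: BusRdX
[5] P2: load  L3 | P0:I, P1:I, P2:E(70), P3:I | bus: BusRd
[6] P2: store L1 := 16 | P0:I, P1:I, P2:M(16), P3:I | bus: BusRdX,Flush
[7] P1: load  L4 | P0:I, P1:S(8), P2:I, P3:S(8) | bus: BusRd,Flush
[8] P1: load  L1 | P0:I, P1:S(16), P2:S(16), P3:I | bus: BusRd,Flush
[9] P2: store L4 := 82 | P0:I, P1:I, P2:M(82), P3:I | bus: BusRdX
[10] P2: load  L4 | P0:I, P1:I, P2:M(82), P3:I | bus: none
[11] P3: load  L2 | P0:I, P1:I, P2:I, P3:E(70) | bus: BusRd
[12] P0: load  L0 | P0:S(10), P1:I, P2:I, P3:S(10) | bus: BusRd,Flush
[13] P0: load  L2 | P0:S(70), P1:I, P2:I, P3:S(70) | bus: BusRd
[14] P3: load  L0 | P0:S(10), P1:I, P2:I, P3:S(10) | bus: none
[15] P1: store L0 := 33 | P0:I, P1:M(33), P2:I, P3:I | bus: BusRdX
[16] P0: store L0 := 41 | P0:M(41), P1:I, P2:I, P3:I | bus: BusRdX,Flush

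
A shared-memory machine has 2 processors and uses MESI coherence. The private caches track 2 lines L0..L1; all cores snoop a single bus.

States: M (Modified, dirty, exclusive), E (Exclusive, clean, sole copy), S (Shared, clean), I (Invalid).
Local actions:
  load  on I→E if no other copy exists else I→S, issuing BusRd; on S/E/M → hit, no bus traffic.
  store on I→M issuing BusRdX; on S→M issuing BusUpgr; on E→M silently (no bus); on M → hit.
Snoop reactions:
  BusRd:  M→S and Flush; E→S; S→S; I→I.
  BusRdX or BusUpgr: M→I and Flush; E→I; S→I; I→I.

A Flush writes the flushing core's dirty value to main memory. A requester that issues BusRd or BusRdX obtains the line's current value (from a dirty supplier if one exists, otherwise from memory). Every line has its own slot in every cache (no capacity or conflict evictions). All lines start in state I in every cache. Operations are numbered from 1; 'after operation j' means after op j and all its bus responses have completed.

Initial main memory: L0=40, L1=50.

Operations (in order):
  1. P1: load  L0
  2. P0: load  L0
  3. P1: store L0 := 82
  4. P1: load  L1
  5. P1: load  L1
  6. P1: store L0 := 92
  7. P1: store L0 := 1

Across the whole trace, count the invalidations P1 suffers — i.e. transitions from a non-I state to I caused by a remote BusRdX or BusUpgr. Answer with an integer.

step 1: P1: load  L0  ⟶  IE  (L0)  txn=BusRd  M[L0]=40
step 2: P0: load  L0  ⟶  SS  (L0)  txn=BusRd  M[L0]=40
step 3: P1: store L0 := 82  ⟶  IM  (L0)  txn=BusUpgr  M[L0]=40
step 4: P1: load  L1  ⟶  IE  (L1)  txn=BusRd  M[L1]=50
step 5: P1: load  L1  ⟶  IE  (L1)  txn=∅  M[L1]=50
step 6: P1: store L0 := 92  ⟶  IM  (L0)  txn=∅  M[L0]=40
step 7: P1: store L0 := 1  ⟶  IM  (L0)  txn=∅  M[L0]=40

invalidations = 0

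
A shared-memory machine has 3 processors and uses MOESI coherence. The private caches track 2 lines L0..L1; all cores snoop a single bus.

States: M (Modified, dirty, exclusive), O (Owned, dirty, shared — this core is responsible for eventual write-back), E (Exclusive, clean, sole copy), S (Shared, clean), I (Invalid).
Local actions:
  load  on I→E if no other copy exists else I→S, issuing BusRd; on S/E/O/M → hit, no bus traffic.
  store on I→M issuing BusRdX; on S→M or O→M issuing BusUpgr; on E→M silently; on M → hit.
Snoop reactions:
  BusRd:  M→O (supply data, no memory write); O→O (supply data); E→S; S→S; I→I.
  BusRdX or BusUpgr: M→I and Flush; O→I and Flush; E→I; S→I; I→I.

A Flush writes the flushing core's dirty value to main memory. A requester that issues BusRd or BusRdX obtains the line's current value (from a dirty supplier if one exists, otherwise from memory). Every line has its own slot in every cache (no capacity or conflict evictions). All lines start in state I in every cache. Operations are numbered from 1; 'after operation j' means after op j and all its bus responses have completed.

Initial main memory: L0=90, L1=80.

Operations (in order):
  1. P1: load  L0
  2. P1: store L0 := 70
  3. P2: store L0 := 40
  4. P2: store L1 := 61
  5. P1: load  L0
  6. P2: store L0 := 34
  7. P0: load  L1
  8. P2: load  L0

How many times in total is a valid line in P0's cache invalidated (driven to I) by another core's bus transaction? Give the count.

step 1: P1: load  L0  ⟶  IEI  (L0)  txn=BusRd  M[L0]=90
step 2: P1: store L0 := 70  ⟶  IMI  (L0)  txn=∅  M[L0]=90
step 3: P2: store L0 := 40  ⟶  IIM  (L0)  txn=BusRdX+Flush  M[L0]=70
step 4: P2: store L1 := 61  ⟶  IIM  (L1)  txn=BusRdX  M[L1]=80
step 5: P1: load  L0  ⟶  ISO  (L0)  txn=BusRd  M[L0]=70
step 6: P2: store L0 := 34  ⟶  IIM  (L0)  txn=BusUpgr  M[L0]=70
step 7: P0: load  L1  ⟶  SIO  (L1)  txn=BusRd  M[L1]=80
step 8: P2: load  L0  ⟶  IIM  (L0)  txn=∅  M[L0]=70

invalidations = 0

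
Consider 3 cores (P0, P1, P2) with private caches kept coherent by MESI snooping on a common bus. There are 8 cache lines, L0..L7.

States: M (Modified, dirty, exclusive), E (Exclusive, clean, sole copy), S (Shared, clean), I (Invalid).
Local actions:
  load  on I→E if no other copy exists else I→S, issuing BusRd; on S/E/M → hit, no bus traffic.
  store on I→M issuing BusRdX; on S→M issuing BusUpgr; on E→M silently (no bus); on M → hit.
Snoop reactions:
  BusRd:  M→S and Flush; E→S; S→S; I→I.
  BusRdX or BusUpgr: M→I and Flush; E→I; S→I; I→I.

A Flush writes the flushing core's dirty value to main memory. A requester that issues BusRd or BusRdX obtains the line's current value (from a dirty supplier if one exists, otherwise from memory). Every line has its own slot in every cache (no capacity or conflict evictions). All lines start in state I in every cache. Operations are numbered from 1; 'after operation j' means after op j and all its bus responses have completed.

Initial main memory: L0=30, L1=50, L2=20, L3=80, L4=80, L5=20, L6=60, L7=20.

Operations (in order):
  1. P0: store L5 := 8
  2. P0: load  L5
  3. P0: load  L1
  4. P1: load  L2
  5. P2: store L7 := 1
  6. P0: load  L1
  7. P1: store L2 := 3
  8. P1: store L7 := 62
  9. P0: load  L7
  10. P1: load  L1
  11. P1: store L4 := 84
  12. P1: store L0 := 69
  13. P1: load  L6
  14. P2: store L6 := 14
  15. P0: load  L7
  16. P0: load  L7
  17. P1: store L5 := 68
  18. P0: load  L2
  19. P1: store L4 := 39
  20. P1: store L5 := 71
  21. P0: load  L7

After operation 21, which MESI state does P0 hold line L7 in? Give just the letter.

  op1 P0: store L5 := 8 → M/I/I on L5; bus BusRdX; mem=20
  op2 P0: load  L5 → M/I/I on L5; bus (none); mem=20
  op3 P0: load  L1 → E/I/I on L1; bus BusRd; mem=50
  op4 P1: load  L2 → I/E/I on L2; bus BusRd; mem=20
  op5 P2: store L7 := 1 → I/I/M on L7; bus BusRdX; mem=20
  op6 P0: load  L1 → E/I/I on L1; bus (none); mem=50
  op7 P1: store L2 := 3 → I/M/I on L2; bus (none); mem=20
  op8 P1: store L7 := 62 → I/M/I on L7; bus BusRdX Flush; mem=1
  op9 P0: load  L7 → S/S/I on L7; bus BusRd Flush; mem=62
  op10 P1: load  L1 → S/S/I on L1; bus BusRd; mem=50
  op11 P1: store L4 := 84 → I/M/I on L4; bus BusRdX; mem=80
  op12 P1: store L0 := 69 → I/M/I on L0; bus BusRdX; mem=30
  op13 P1: load  L6 → I/E/I on L6; bus BusRd; mem=60
  op14 P2: store L6 := 14 → I/I/M on L6; bus BusRdX; mem=60
  op15 P0: load  L7 → S/S/I on L7; bus (none); mem=62
  op16 P0: load  L7 → S/S/I on L7; bus (none); mem=62
  op17 P1: store L5 := 68 → I/M/I on L5; bus BusRdX Flush; mem=8
  op18 P0: load  L2 → S/S/I on L2; bus BusRd Flush; mem=3
  op19 P1: store L4 := 39 → I/M/I on L4; bus (none); mem=80
  op20 P1: store L5 := 71 → I/M/I on L5; bus (none); mem=8
  op21 P0: load  L7 → S/S/I on L7; bus (none); mem=62

state = S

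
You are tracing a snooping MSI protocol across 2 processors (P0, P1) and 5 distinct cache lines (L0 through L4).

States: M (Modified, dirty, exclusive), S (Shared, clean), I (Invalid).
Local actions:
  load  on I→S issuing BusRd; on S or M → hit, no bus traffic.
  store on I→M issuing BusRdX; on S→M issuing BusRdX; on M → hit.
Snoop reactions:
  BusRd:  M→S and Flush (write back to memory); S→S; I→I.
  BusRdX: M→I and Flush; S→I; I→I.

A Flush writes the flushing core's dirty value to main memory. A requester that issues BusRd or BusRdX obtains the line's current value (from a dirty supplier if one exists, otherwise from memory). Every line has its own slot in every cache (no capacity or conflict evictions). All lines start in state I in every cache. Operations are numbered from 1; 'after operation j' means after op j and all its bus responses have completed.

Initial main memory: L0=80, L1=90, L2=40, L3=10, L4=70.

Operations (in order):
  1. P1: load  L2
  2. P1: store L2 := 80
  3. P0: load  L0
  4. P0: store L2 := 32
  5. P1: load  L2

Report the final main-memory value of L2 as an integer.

1. P1: load  L2  bus=[BusRd]  L2: P0=I P1=S  mem[L2]=40
2. P1: store L2 := 80  bus=[BusRdX]  L2: P0=I P1=M  mem[L2]=40
3. P0: load  L0  bus=[BusRd]  L0: P0=S P1=I  mem[L0]=80
4. P0: store L2 := 32  bus=[BusRdX,Flush]  L2: P0=M P1=I  mem[L2]=80
5. P1: load  L2  bus=[BusRd,Flush]  L2: P0=S P1=S  mem[L2]=32

memory[L2] = 32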